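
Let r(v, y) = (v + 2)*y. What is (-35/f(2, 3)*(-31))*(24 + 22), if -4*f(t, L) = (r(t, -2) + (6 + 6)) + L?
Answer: -28520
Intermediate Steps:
r(v, y) = y*(2 + v) (r(v, y) = (2 + v)*y = y*(2 + v))
f(t, L) = -2 + t/2 - L/4 (f(t, L) = -((-2*(2 + t) + (6 + 6)) + L)/4 = -(((-4 - 2*t) + 12) + L)/4 = -((8 - 2*t) + L)/4 = -(8 + L - 2*t)/4 = -2 + t/2 - L/4)
(-35/f(2, 3)*(-31))*(24 + 22) = (-35/(-2 + (½)*2 - ¼*3)*(-31))*(24 + 22) = (-35/(-2 + 1 - ¾)*(-31))*46 = (-35/(-7/4)*(-31))*46 = (-35*(-4/7)*(-31))*46 = (20*(-31))*46 = -620*46 = -28520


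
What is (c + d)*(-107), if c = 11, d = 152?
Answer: -17441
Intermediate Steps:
(c + d)*(-107) = (11 + 152)*(-107) = 163*(-107) = -17441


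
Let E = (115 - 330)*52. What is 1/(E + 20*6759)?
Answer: 1/124000 ≈ 8.0645e-6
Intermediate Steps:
E = -11180 (E = -215*52 = -11180)
1/(E + 20*6759) = 1/(-11180 + 20*6759) = 1/(-11180 + 135180) = 1/124000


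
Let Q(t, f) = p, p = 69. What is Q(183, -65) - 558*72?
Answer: -40107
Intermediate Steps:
Q(t, f) = 69
Q(183, -65) - 558*72 = 69 - 558*72 = 69 - 40176 = -40107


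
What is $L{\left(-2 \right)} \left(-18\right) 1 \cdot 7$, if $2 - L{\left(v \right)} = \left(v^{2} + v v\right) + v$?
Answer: $504$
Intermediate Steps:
$L{\left(v \right)} = 2 - v - 2 v^{2}$ ($L{\left(v \right)} = 2 - \left(\left(v^{2} + v v\right) + v\right) = 2 - \left(\left(v^{2} + v^{2}\right) + v\right) = 2 - \left(2 v^{2} + v\right) = 2 - \left(v + 2 v^{2}\right) = 2 - v - 2 v^{2}$)
$L{\left(-2 \right)} \left(-18\right) 1 \cdot 7 = \left(2 - -2 - 2 \left(-2\right)^{2}\right) \left(-18\right) 1 \cdot 7 = \left(2 + 2 - 8\right) \left(-18\right) 7 = \left(-4\right) \left(-18\right) 7 = 72 \cdot 7 = 504$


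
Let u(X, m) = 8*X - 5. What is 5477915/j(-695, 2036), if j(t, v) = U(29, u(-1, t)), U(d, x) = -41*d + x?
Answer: -5477915/1202 ≈ -4557.3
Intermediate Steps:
u(X, m) = -5 + 8*X
U(d, x) = x - 41*d
j(t, v) = -1202 (j(t, v) = (-5 + 8*(-1)) - 41*29 = (-5 - 8) - 1189 = -13 - 1189 = -1202)
5477915/j(-695, 2036) = 5477915/(-1202) = 5477915*(-1/1202) = -5477915/1202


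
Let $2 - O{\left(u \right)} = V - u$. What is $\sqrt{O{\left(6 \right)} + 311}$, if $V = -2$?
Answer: $\sqrt{321} \approx 17.916$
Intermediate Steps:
$O{\left(u \right)} = 4 + u$ ($O{\left(u \right)} = 2 - \left(-2 - u\right) = 2 + \left(2 + u\right) = 4 + u$)
$\sqrt{O{\left(6 \right)} + 311} = \sqrt{\left(4 + 6\right) + 311} = \sqrt{10 + 311} = \sqrt{321}$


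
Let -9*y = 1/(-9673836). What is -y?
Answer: -1/87064524 ≈ -1.1486e-8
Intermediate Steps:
y = 1/87064524 (y = -⅑/(-9673836) = -⅑*(-1/9673836) = 1/87064524 ≈ 1.1486e-8)
-y = -1*1/87064524 = -1/87064524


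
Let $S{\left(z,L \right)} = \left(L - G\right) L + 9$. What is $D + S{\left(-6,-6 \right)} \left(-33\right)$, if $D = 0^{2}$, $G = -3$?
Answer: $-891$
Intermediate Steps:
$S{\left(z,L \right)} = 9 + L \left(3 + L\right)$ ($S{\left(z,L \right)} = \left(L - -3\right) L + 9 = \left(L + 3\right) L + 9 = \left(3 + L\right) L + 9 = L \left(3 + L\right) + 9 = 9 + L \left(3 + L\right)$)
$D = 0$
$D + S{\left(-6,-6 \right)} \left(-33\right) = 0 + \left(9 + \left(-6\right)^{2} + 3 \left(-6\right)\right) \left(-33\right) = 0 + \left(9 + 36 - 18\right) \left(-33\right) = 0 + 27 \left(-33\right) = 0 - 891 = -891$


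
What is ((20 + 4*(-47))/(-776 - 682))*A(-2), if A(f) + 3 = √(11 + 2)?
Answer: -28/81 + 28*√13/243 ≈ 0.069775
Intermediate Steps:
A(f) = -3 + √13 (A(f) = -3 + √(11 + 2) = -3 + √13)
((20 + 4*(-47))/(-776 - 682))*A(-2) = ((20 + 4*(-47))/(-776 - 682))*(-3 + √13) = ((20 - 188)/(-1458))*(-3 + √13) = (-168*(-1/1458))*(-3 + √13) = 28*(-3 + √13)/243 = -28/81 + 28*√13/243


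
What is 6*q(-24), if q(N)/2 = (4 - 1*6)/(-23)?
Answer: 24/23 ≈ 1.0435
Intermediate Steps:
q(N) = 4/23 (q(N) = 2*((4 - 1*6)/(-23)) = 2*((4 - 6)*(-1/23)) = 2*(-2*(-1/23)) = 2*(2/23) = 4/23)
6*q(-24) = 6*(4/23) = 24/23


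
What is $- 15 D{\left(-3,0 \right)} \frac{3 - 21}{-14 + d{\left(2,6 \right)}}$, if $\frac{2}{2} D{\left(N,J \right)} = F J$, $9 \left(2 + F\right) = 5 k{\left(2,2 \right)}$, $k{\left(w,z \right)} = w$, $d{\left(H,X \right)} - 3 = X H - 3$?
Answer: $0$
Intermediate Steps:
$d{\left(H,X \right)} = H X$ ($d{\left(H,X \right)} = 3 + \left(X H - 3\right) = 3 + \left(H X - 3\right) = 3 + \left(-3 + H X\right) = H X$)
$F = - \frac{8}{9}$ ($F = -2 + \frac{5 \cdot 2}{9} = -2 + \frac{1}{9} \cdot 10 = -2 + \frac{10}{9} = - \frac{8}{9} \approx -0.88889$)
$D{\left(N,J \right)} = - \frac{8 J}{9}$
$- 15 D{\left(-3,0 \right)} \frac{3 - 21}{-14 + d{\left(2,6 \right)}} = - 15 \left(\left(- \frac{8}{9}\right) 0\right) \frac{3 - 21}{-14 + 2 \cdot 6} = \left(-15\right) 0 \left(- \frac{18}{-14 + 12}\right) = 0 \left(- \frac{18}{-2}\right) = 0 \left(\left(-18\right) \left(- \frac{1}{2}\right)\right) = 0 \cdot 9 = 0$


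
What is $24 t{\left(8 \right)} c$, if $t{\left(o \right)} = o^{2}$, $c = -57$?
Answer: $-87552$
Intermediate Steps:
$24 t{\left(8 \right)} c = 24 \cdot 8^{2} \left(-57\right) = 24 \cdot 64 \left(-57\right) = 1536 \left(-57\right) = -87552$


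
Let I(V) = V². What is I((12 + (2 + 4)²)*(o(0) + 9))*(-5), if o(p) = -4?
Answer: -288000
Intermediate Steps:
I((12 + (2 + 4)²)*(o(0) + 9))*(-5) = ((12 + (2 + 4)²)*(-4 + 9))²*(-5) = ((12 + 6²)*5)²*(-5) = ((12 + 36)*5)²*(-5) = (48*5)²*(-5) = 240²*(-5) = 57600*(-5) = -288000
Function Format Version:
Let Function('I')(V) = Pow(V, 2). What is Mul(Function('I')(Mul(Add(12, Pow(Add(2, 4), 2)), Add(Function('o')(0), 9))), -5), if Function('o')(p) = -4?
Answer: -288000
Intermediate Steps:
Mul(Function('I')(Mul(Add(12, Pow(Add(2, 4), 2)), Add(Function('o')(0), 9))), -5) = Mul(Pow(Mul(Add(12, Pow(Add(2, 4), 2)), Add(-4, 9)), 2), -5) = Mul(Pow(Mul(Add(12, Pow(6, 2)), 5), 2), -5) = Mul(Pow(Mul(Add(12, 36), 5), 2), -5) = Mul(Pow(Mul(48, 5), 2), -5) = Mul(Pow(240, 2), -5) = Mul(57600, -5) = -288000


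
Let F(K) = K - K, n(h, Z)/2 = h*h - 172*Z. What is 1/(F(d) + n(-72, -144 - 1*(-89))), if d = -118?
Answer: 1/29288 ≈ 3.4144e-5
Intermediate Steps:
n(h, Z) = -344*Z + 2*h**2 (n(h, Z) = 2*(h*h - 172*Z) = 2*(h**2 - 172*Z) = -344*Z + 2*h**2)
F(K) = 0
1/(F(d) + n(-72, -144 - 1*(-89))) = 1/(0 + (-344*(-144 - 1*(-89)) + 2*(-72)**2)) = 1/(0 + (-344*(-144 + 89) + 2*5184)) = 1/(0 + (-344*(-55) + 10368)) = 1/(0 + (18920 + 10368)) = 1/(0 + 29288) = 1/29288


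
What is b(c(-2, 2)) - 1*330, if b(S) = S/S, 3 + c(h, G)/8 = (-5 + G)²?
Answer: -329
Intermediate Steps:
c(h, G) = -24 + 8*(-5 + G)²
b(S) = 1
b(c(-2, 2)) - 1*330 = 1 - 1*330 = 1 - 330 = -329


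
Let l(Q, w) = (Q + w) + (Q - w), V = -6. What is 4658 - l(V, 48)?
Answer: 4670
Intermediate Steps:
l(Q, w) = 2*Q
4658 - l(V, 48) = 4658 - 2*(-6) = 4658 - 1*(-12) = 4658 + 12 = 4670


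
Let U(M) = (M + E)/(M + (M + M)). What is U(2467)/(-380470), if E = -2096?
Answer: -371/2815858470 ≈ -1.3175e-7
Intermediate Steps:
U(M) = (-2096 + M)/(3*M) (U(M) = (M - 2096)/(M + (M + M)) = (-2096 + M)/(M + 2*M) = (-2096 + M)/((3*M)) = (-2096 + M)*(1/(3*M)) = (-2096 + M)/(3*M))
U(2467)/(-380470) = ((⅓)*(-2096 + 2467)/2467)/(-380470) = ((⅓)*(1/2467)*371)*(-1/380470) = (371/7401)*(-1/380470) = -371/2815858470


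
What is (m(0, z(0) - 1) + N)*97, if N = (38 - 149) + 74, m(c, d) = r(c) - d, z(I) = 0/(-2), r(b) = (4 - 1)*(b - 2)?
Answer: -4074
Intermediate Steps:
r(b) = -6 + 3*b (r(b) = 3*(-2 + b) = -6 + 3*b)
z(I) = 0 (z(I) = 0*(-½) = 0)
m(c, d) = -6 - d + 3*c (m(c, d) = (-6 + 3*c) - d = -6 - d + 3*c)
N = -37 (N = -111 + 74 = -37)
(m(0, z(0) - 1) + N)*97 = ((-6 - (0 - 1) + 3*0) - 37)*97 = ((-6 - 1*(-1) + 0) - 37)*97 = ((-6 + 1 + 0) - 37)*97 = (-5 - 37)*97 = -42*97 = -4074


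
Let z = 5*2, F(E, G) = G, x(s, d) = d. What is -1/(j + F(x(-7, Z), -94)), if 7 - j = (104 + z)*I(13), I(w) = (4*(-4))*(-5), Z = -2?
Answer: 1/9207 ≈ 0.00010861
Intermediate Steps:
I(w) = 80 (I(w) = -16*(-5) = 80)
z = 10
j = -9113 (j = 7 - (104 + 10)*80 = 7 - 114*80 = 7 - 1*9120 = 7 - 9120 = -9113)
-1/(j + F(x(-7, Z), -94)) = -1/(-9113 - 94) = -1/(-9207) = -1*(-1/9207) = 1/9207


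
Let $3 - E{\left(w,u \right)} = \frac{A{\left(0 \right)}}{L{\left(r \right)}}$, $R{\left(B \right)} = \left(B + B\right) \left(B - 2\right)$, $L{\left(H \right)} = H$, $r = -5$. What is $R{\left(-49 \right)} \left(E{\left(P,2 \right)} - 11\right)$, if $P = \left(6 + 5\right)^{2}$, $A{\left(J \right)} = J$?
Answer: $-39984$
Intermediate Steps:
$R{\left(B \right)} = 2 B \left(-2 + B\right)$
$P = 121$ ($P = 11^{2} = 121$)
$E{\left(w,u \right)} = 3$ ($E{\left(w,u \right)} = 3 - \frac{0}{-5} = 3 - 0 \left(- \frac{1}{5}\right) = 3 - 0 = 3 + 0 = 3$)
$R{\left(-49 \right)} \left(E{\left(P,2 \right)} - 11\right) = 2 \left(-49\right) \left(-2 - 49\right) \left(3 - 11\right) = 2 \left(-49\right) \left(-51\right) \left(3 - 11\right) = 4998 \left(-8\right) = -39984$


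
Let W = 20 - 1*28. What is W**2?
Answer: 64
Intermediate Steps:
W = -8 (W = 20 - 28 = -8)
W**2 = (-8)**2 = 64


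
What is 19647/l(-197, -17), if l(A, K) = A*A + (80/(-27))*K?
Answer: 530469/1049203 ≈ 0.50559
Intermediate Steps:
l(A, K) = A**2 - 80*K/27 (l(A, K) = A**2 + (80*(-1/27))*K = A**2 - 80*K/27)
19647/l(-197, -17) = 19647/((-197)**2 - 80/27*(-17)) = 19647/(38809 + 1360/27) = 19647/(1049203/27) = 19647*(27/1049203) = 530469/1049203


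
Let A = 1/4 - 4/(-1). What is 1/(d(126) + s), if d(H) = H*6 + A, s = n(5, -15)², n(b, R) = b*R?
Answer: 4/25541 ≈ 0.00015661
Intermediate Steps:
n(b, R) = R*b
A = 17/4 (A = 1*(¼) - 4*(-1) = ¼ + 4 = 17/4 ≈ 4.2500)
s = 5625 (s = (-15*5)² = (-75)² = 5625)
d(H) = 17/4 + 6*H (d(H) = H*6 + 17/4 = 6*H + 17/4 = 17/4 + 6*H)
1/(d(126) + s) = 1/((17/4 + 6*126) + 5625) = 1/((17/4 + 756) + 5625) = 1/(3041/4 + 5625) = 1/(25541/4) = 4/25541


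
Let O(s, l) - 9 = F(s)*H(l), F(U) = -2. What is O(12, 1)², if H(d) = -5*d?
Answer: 361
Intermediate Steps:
O(s, l) = 9 + 10*l (O(s, l) = 9 - (-10)*l = 9 + 10*l)
O(12, 1)² = (9 + 10*1)² = (9 + 10)² = 19² = 361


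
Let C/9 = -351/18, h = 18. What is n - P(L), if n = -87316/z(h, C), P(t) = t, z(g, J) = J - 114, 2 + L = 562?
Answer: -149608/579 ≈ -258.39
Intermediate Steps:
L = 560 (L = -2 + 562 = 560)
C = -351/2 (C = 9*(-351/18) = 9*(-351*1/18) = 9*(-39/2) = -351/2 ≈ -175.50)
z(g, J) = -114 + J
n = 174632/579 (n = -87316/(-114 - 351/2) = -87316/(-579/2) = -87316*(-2/579) = 174632/579 ≈ 301.61)
n - P(L) = 174632/579 - 1*560 = 174632/579 - 560 = -149608/579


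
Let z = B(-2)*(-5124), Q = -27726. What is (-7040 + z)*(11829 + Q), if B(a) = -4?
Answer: -213910032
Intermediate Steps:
z = 20496 (z = -4*(-5124) = 20496)
(-7040 + z)*(11829 + Q) = (-7040 + 20496)*(11829 - 27726) = 13456*(-15897) = -213910032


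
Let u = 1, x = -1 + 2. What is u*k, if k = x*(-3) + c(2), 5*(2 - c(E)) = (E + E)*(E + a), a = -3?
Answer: -1/5 ≈ -0.20000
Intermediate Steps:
x = 1
c(E) = 2 - 2*E*(-3 + E)/5 (c(E) = 2 - (E + E)*(E - 3)/5 = 2 - 2*E*(-3 + E)/5)
k = -1/5 (k = 1*(-3) + (2 - 2/5*2**2 + (6/5)*2) = -3 + (2 - 2/5*4 + 12/5) = -3 + (2 - 8/5 + 12/5) = -3 + 14/5 = -1/5 ≈ -0.20000)
u*k = 1*(-1/5) = -1/5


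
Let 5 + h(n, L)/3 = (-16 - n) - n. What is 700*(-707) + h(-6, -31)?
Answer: -494927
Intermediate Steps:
h(n, L) = -63 - 6*n (h(n, L) = -15 + 3*((-16 - n) - n) = -15 + 3*(-16 - 2*n) = -15 + (-48 - 6*n) = -63 - 6*n)
700*(-707) + h(-6, -31) = 700*(-707) + (-63 - 6*(-6)) = -494900 + (-63 + 36) = -494900 - 27 = -494927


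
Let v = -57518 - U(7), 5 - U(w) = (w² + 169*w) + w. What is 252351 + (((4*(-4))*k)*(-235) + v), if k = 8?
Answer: 226147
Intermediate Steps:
U(w) = 5 - w² - 170*w (U(w) = 5 - ((w² + 169*w) + w) = 5 - (w² + 170*w) = 5 + (-w² - 170*w) = 5 - w² - 170*w)
v = -56284 (v = -57518 - (5 - 1*7² - 170*7) = -57518 - (5 - 1*49 - 1190) = -57518 - (5 - 49 - 1190) = -57518 - 1*(-1234) = -57518 + 1234 = -56284)
252351 + (((4*(-4))*k)*(-235) + v) = 252351 + (((4*(-4))*8)*(-235) - 56284) = 252351 + (-16*8*(-235) - 56284) = 252351 + (-128*(-235) - 56284) = 252351 + (30080 - 56284) = 252351 - 26204 = 226147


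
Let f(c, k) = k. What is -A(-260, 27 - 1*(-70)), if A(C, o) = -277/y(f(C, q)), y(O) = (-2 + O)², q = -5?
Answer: 277/49 ≈ 5.6531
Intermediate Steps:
A(C, o) = -277/49 (A(C, o) = -277/(-2 - 5)² = -277/((-7)²) = -277/49)
-A(-260, 27 - 1*(-70)) = -1*(-277/49) = 277/49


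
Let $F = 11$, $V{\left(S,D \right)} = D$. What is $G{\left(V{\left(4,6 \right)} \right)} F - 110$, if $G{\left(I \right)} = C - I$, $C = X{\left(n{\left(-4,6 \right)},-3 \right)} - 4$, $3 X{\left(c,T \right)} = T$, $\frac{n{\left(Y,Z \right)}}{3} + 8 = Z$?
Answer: $-231$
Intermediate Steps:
$n{\left(Y,Z \right)} = -24 + 3 Z$
$X{\left(c,T \right)} = \frac{T}{3}$
$C = -5$ ($C = \frac{1}{3} \left(-3\right) - 4 = -1 - 4 = -5$)
$G{\left(I \right)} = -5 - I$
$G{\left(V{\left(4,6 \right)} \right)} F - 110 = \left(-5 - 6\right) 11 - 110 = \left(-11\right) 11 - 110 = -121 - 110 = -231$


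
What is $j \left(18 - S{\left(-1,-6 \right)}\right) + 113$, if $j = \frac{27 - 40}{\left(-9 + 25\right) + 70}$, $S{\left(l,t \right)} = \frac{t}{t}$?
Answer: $\frac{9497}{86} \approx 110.43$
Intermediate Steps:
$S{\left(l,t \right)} = 1$
$j = - \frac{13}{86}$ ($j = - \frac{13}{16 + 70} = - \frac{13}{86} \approx -0.15116$)
$j \left(18 - S{\left(-1,-6 \right)}\right) + 113 = - \frac{13 \left(18 - 1\right)}{86} + 113 = \left(- \frac{13}{86}\right) 17 + 113 = - \frac{221}{86} + 113 = \frac{9497}{86}$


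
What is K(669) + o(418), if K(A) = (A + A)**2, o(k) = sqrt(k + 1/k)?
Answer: 1790244 + 5*sqrt(2921402)/418 ≈ 1.7903e+6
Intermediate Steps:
K(A) = 4*A**2 (K(A) = (2*A)**2 = 4*A**2)
K(669) + o(418) = 4*669**2 + sqrt(418 + 1/418) = 4*447561 + sqrt(418 + 1/418) = 1790244 + sqrt(174725/418) = 1790244 + 5*sqrt(2921402)/418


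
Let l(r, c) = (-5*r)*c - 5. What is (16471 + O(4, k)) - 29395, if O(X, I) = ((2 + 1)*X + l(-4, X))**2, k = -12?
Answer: -5355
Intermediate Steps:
l(r, c) = -5 - 5*c*r (l(r, c) = -5*c*r - 5 = -5 - 5*c*r)
O(X, I) = (-5 + 23*X)**2 (O(X, I) = ((2 + 1)*X + (-5 - 5*X*(-4)))**2 = (3*X + (-5 + 20*X))**2 = (-5 + 23*X)**2)
(16471 + O(4, k)) - 29395 = (16471 + (5 - 23*4)**2) - 29395 = (16471 + (5 - 92)**2) - 29395 = (16471 + (-87)**2) - 29395 = (16471 + 7569) - 29395 = 24040 - 29395 = -5355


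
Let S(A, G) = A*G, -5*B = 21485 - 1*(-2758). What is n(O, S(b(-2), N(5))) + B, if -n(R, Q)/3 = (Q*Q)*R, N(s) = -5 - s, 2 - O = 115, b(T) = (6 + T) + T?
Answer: 653757/5 ≈ 1.3075e+5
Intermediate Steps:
b(T) = 6 + 2*T
B = -24243/5 (B = -(21485 - 1*(-2758))/5 = -(21485 + 2758)/5 = -1/5*24243 = -24243/5 ≈ -4848.6)
O = -113 (O = 2 - 1*115 = 2 - 115 = -113)
n(R, Q) = -3*R*Q**2 (n(R, Q) = -3*Q*Q*R = -3*Q**2*R = -3*R*Q**2)
n(O, S(b(-2), N(5))) + B = -3*(-113)*((6 + 2*(-2))*(-5 - 1*5))**2 - 24243/5 = -3*(-113)*((6 - 4)*(-5 - 5))**2 - 24243/5 = -3*(-113)*(2*(-10))**2 - 24243/5 = -3*(-113)*(-20)**2 - 24243/5 = -3*(-113)*400 - 24243/5 = 135600 - 24243/5 = 653757/5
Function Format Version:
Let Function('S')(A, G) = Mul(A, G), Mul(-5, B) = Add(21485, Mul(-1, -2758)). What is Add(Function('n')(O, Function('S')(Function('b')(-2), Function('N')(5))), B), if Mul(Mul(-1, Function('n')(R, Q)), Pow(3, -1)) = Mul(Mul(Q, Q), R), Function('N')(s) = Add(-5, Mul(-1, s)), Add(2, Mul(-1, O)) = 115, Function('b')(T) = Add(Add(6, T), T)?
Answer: Rational(653757, 5) ≈ 1.3075e+5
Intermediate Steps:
Function('b')(T) = Add(6, Mul(2, T))
B = Rational(-24243, 5) (B = Mul(Rational(-1, 5), Add(21485, Mul(-1, -2758))) = Mul(Rational(-1, 5), Add(21485, 2758)) = Mul(Rational(-1, 5), 24243) = Rational(-24243, 5) ≈ -4848.6)
O = -113 (O = Add(2, Mul(-1, 115)) = Add(2, -115) = -113)
Function('n')(R, Q) = Mul(-3, R, Pow(Q, 2)) (Function('n')(R, Q) = Mul(-3, Mul(Mul(Q, Q), R)) = Mul(-3, Mul(Pow(Q, 2), R)) = Mul(-3, Mul(R, Pow(Q, 2))) = Mul(-3, R, Pow(Q, 2)))
Add(Function('n')(O, Function('S')(Function('b')(-2), Function('N')(5))), B) = Add(Mul(-3, -113, Pow(Mul(Add(6, Mul(2, -2)), Add(-5, Mul(-1, 5))), 2)), Rational(-24243, 5)) = Add(Mul(-3, -113, Pow(Mul(Add(6, -4), Add(-5, -5)), 2)), Rational(-24243, 5)) = Add(Mul(-3, -113, Pow(Mul(2, -10), 2)), Rational(-24243, 5)) = Add(Mul(-3, -113, Pow(-20, 2)), Rational(-24243, 5)) = Add(Mul(-3, -113, 400), Rational(-24243, 5)) = Add(135600, Rational(-24243, 5)) = Rational(653757, 5)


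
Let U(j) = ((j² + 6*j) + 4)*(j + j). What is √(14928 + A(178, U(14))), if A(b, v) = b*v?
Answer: 4*√89399 ≈ 1196.0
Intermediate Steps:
U(j) = 2*j*(4 + j² + 6*j) (U(j) = (4 + j² + 6*j)*(2*j) = 2*j*(4 + j² + 6*j))
√(14928 + A(178, U(14))) = √(14928 + 178*(2*14*(4 + 14² + 6*14))) = √(14928 + 178*(2*14*(4 + 196 + 84))) = √(14928 + 178*(2*14*284)) = √(14928 + 178*7952) = √(14928 + 1415456) = √1430384 = 4*√89399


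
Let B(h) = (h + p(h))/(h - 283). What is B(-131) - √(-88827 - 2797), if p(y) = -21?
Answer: 76/207 - 2*I*√22906 ≈ 0.36715 - 302.69*I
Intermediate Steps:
B(h) = (-21 + h)/(-283 + h) (B(h) = (h - 21)/(h - 283) = (-21 + h)/(-283 + h))
B(-131) - √(-88827 - 2797) = (-21 - 131)/(-283 - 131) - √(-88827 - 2797) = -152/(-414) - √(-91624) = -1/414*(-152) - 2*I*√22906 = 76/207 - 2*I*√22906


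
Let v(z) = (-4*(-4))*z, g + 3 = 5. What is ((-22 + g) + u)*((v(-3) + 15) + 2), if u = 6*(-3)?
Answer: 1178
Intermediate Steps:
g = 2 (g = -3 + 5 = 2)
u = -18
v(z) = 16*z
((-22 + g) + u)*((v(-3) + 15) + 2) = ((-22 + 2) - 18)*((16*(-3) + 15) + 2) = (-20 - 18)*((-48 + 15) + 2) = -38*(-33 + 2) = -38*(-31) = 1178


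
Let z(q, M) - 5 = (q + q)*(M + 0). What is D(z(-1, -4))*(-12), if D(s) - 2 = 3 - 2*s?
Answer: 252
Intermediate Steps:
z(q, M) = 5 + 2*M*q (z(q, M) = 5 + (q + q)*(M + 0) = 5 + (2*q)*M = 5 + 2*M*q)
D(s) = 5 - 2*s (D(s) = 2 + (3 - 2*s) = 5 - 2*s)
D(z(-1, -4))*(-12) = (5 - 2*(5 + 2*(-4)*(-1)))*(-12) = (5 - 2*(5 + 8))*(-12) = (5 - 2*13)*(-12) = (5 - 26)*(-12) = -21*(-12) = 252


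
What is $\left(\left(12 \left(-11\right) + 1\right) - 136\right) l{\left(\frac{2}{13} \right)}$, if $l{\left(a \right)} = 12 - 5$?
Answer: $-1869$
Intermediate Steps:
$l{\left(a \right)} = 7$ ($l{\left(a \right)} = 12 - 5 = 7$)
$\left(\left(12 \left(-11\right) + 1\right) - 136\right) l{\left(\frac{2}{13} \right)} = \left(\left(12 \left(-11\right) + 1\right) - 136\right) 7 = \left(\left(-132 + 1\right) - 136\right) 7 = \left(-131 - 136\right) 7 = \left(-267\right) 7 = -1869$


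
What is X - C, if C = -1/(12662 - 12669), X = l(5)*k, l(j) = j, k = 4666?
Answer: 163309/7 ≈ 23330.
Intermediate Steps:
X = 23330 (X = 5*4666 = 23330)
C = ⅐ (C = -1/(-7) = -1*(-⅐) = ⅐ ≈ 0.14286)
X - C = 23330 - 1*⅐ = 23330 - ⅐ = 163309/7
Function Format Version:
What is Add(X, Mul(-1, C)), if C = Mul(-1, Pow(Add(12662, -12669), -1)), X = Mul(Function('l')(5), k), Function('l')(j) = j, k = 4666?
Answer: Rational(163309, 7) ≈ 23330.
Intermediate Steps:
X = 23330 (X = Mul(5, 4666) = 23330)
C = Rational(1, 7) (C = Mul(-1, Pow(-7, -1)) = Mul(-1, Rational(-1, 7)) = Rational(1, 7) ≈ 0.14286)
Add(X, Mul(-1, C)) = Add(23330, Mul(-1, Rational(1, 7))) = Add(23330, Rational(-1, 7)) = Rational(163309, 7)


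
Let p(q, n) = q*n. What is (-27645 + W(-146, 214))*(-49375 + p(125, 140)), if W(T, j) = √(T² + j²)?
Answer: 881184375 - 63750*√16778 ≈ 8.7293e+8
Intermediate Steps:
p(q, n) = n*q
(-27645 + W(-146, 214))*(-49375 + p(125, 140)) = (-27645 + √((-146)² + 214²))*(-49375 + 140*125) = (-27645 + √(21316 + 45796))*(-49375 + 17500) = (-27645 + √67112)*(-31875) = (-27645 + 2*√16778)*(-31875) = 881184375 - 63750*√16778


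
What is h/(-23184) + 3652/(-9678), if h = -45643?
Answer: 59510831/37395792 ≈ 1.5914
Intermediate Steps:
h/(-23184) + 3652/(-9678) = -45643/(-23184) + 3652/(-9678) = -45643*(-1/23184) + 3652*(-1/9678) = 45643/23184 - 1826/4839 = 59510831/37395792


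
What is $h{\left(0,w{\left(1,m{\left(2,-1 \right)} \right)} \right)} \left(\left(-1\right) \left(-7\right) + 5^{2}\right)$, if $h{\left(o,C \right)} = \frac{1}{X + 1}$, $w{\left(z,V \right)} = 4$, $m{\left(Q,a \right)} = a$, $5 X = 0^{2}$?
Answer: $32$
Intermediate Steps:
$X = 0$ ($X = \frac{0^{2}}{5} = \frac{1}{5} \cdot 0 = 0$)
$h{\left(o,C \right)} = 1$ ($h{\left(o,C \right)} = \frac{1}{0 + 1} = 1^{-1} = 1$)
$h{\left(0,w{\left(1,m{\left(2,-1 \right)} \right)} \right)} \left(\left(-1\right) \left(-7\right) + 5^{2}\right) = 1 \left(\left(-1\right) \left(-7\right) + 5^{2}\right) = 1 \left(7 + 25\right) = 1 \cdot 32 = 32$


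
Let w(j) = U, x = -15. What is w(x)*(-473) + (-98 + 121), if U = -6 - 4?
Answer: 4753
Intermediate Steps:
U = -10
w(j) = -10
w(x)*(-473) + (-98 + 121) = -10*(-473) + (-98 + 121) = 4730 + 23 = 4753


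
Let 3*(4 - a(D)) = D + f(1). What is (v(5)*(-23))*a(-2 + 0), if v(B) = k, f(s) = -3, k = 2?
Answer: -782/3 ≈ -260.67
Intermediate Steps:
v(B) = 2
a(D) = 5 - D/3 (a(D) = 4 - (D - 3)/3 = 4 - (-3 + D)/3 = 4 + (1 - D/3) = 5 - D/3)
(v(5)*(-23))*a(-2 + 0) = (2*(-23))*(5 - (-2 + 0)/3) = -46*(5 - ⅓*(-2)) = -46*(5 + ⅔) = -46*17/3 = -782/3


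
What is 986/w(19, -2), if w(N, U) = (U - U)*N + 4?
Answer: 493/2 ≈ 246.50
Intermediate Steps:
w(N, U) = 4 (w(N, U) = 0*N + 4 = 0 + 4 = 4)
986/w(19, -2) = 986/4 = 986*(¼) = 493/2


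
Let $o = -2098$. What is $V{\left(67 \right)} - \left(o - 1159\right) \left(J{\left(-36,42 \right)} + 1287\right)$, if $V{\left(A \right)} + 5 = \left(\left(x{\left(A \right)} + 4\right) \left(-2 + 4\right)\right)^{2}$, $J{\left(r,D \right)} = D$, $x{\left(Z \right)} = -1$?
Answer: $4328584$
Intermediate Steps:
$V{\left(A \right)} = 31$ ($V{\left(A \right)} = -5 + \left(\left(-1 + 4\right) \left(-2 + 4\right)\right)^{2} = -5 + \left(3 \cdot 2\right)^{2} = -5 + 6^{2} = -5 + 36 = 31$)
$V{\left(67 \right)} - \left(o - 1159\right) \left(J{\left(-36,42 \right)} + 1287\right) = 31 - \left(-2098 - 1159\right) \left(42 + 1287\right) = 31 - \left(-3257\right) 1329 = 31 - -4328553 = 31 + 4328553 = 4328584$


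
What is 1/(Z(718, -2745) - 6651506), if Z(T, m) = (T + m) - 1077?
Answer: -1/6654610 ≈ -1.5027e-7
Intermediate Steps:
Z(T, m) = -1077 + T + m
1/(Z(718, -2745) - 6651506) = 1/((-1077 + 718 - 2745) - 6651506) = 1/(-3104 - 6651506) = 1/(-6654610) = -1/6654610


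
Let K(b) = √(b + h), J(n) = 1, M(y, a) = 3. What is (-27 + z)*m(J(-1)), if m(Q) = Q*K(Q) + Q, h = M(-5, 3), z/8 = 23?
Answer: 471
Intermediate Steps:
z = 184 (z = 8*23 = 184)
h = 3
K(b) = √(3 + b) (K(b) = √(b + 3) = √(3 + b))
m(Q) = Q + Q*√(3 + Q) (m(Q) = Q*√(3 + Q) + Q = Q + Q*√(3 + Q))
(-27 + z)*m(J(-1)) = (-27 + 184)*(1*(1 + √(3 + 1))) = 157*(1*(1 + √4)) = 157*(1*(1 + 2)) = 157*(1*3) = 157*3 = 471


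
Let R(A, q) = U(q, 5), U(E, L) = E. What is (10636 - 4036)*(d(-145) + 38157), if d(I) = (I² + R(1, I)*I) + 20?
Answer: 529498200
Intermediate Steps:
R(A, q) = q
d(I) = 20 + 2*I² (d(I) = (I² + I*I) + 20 = (I² + I²) + 20 = 2*I² + 20 = 20 + 2*I²)
(10636 - 4036)*(d(-145) + 38157) = (10636 - 4036)*((20 + 2*(-145)²) + 38157) = 6600*((20 + 2*21025) + 38157) = 6600*((20 + 42050) + 38157) = 6600*(42070 + 38157) = 6600*80227 = 529498200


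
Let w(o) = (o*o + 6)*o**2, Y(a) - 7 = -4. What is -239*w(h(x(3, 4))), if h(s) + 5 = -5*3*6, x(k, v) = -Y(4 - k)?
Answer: -19479641225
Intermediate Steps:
Y(a) = 3 (Y(a) = 7 - 4 = 3)
x(k, v) = -3 (x(k, v) = -1*3 = -3)
h(s) = -95 (h(s) = -5 - 5*3*6 = -5 - 15*6 = -5 - 90 = -95)
w(o) = o**2*(6 + o**2) (w(o) = (o**2 + 6)*o**2 = (6 + o**2)*o**2 = o**2*(6 + o**2))
-239*w(h(x(3, 4))) = -239*(-95)**2*(6 + (-95)**2) = -2156975*(6 + 9025) = -2156975*9031 = -239*81504775 = -19479641225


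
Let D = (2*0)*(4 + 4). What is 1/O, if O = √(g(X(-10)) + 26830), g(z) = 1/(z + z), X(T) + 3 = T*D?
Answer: √965874/160979 ≈ 0.0061051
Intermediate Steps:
D = 0 (D = 0*8 = 0)
X(T) = -3 (X(T) = -3 + T*0 = -3 + 0 = -3)
g(z) = 1/(2*z)
O = √965874/6 (O = √((½)/(-3) + 26830) = √((½)*(-⅓) + 26830) = √(-⅙ + 26830) = √(160979/6) = √965874/6 ≈ 163.80)
1/O = 1/(√965874/6) = √965874/160979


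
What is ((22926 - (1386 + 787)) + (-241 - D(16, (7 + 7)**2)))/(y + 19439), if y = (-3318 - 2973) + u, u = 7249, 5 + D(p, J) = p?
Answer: 1577/1569 ≈ 1.0051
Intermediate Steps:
D(p, J) = -5 + p
y = 958 (y = (-3318 - 2973) + 7249 = -6291 + 7249 = 958)
((22926 - (1386 + 787)) + (-241 - D(16, (7 + 7)**2)))/(y + 19439) = ((22926 - (1386 + 787)) + (-241 - (-5 + 16)))/(958 + 19439) = ((22926 - 1*2173) + (-241 - 1*11))/20397 = ((22926 - 2173) + (-241 - 11))*(1/20397) = (20753 - 252)*(1/20397) = 20501*(1/20397) = 1577/1569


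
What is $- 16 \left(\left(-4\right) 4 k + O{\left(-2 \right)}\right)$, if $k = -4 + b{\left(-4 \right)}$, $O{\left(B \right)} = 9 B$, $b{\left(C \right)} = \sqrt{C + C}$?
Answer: $-736 + 512 i \sqrt{2} \approx -736.0 + 724.08 i$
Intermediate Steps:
$b{\left(C \right)} = \sqrt{2} \sqrt{C}$ ($b{\left(C \right)} = \sqrt{2 C} = \sqrt{2} \sqrt{C}$)
$k = -4 + 2 i \sqrt{2}$ ($k = -4 + \sqrt{2} \sqrt{-4} = -4 + \sqrt{2} \cdot 2 i = -4 + 2 i \sqrt{2} \approx -4.0 + 2.8284 i$)
$- 16 \left(\left(-4\right) 4 k + O{\left(-2 \right)}\right) = - 16 \left(\left(-4\right) 4 \left(-4 + 2 i \sqrt{2}\right) + 9 \left(-2\right)\right) = - 16 \left(- 16 \left(-4 + 2 i \sqrt{2}\right) - 18\right) = - 16 \left(\left(64 - 32 i \sqrt{2}\right) - 18\right) = - 16 \left(46 - 32 i \sqrt{2}\right) = -736 + 512 i \sqrt{2}$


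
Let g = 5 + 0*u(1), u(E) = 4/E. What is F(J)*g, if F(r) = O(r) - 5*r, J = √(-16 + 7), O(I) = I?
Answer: -60*I ≈ -60.0*I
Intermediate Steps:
J = 3*I (J = √(-9) = 3*I ≈ 3.0*I)
g = 5 (g = 5 + 0*(4/1) = 5 + 0*(4*1) = 5 + 0*4 = 5 + 0 = 5)
F(r) = -4*r (F(r) = r - 5*r = -4*r)
F(J)*g = -12*I*5 = -60*I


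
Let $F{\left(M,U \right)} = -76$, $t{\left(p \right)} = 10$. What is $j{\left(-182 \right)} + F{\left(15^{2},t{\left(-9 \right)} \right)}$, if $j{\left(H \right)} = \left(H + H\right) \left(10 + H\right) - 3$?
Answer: $62529$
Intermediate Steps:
$j{\left(H \right)} = -3 + 2 H \left(10 + H\right)$ ($j{\left(H \right)} = 2 H \left(10 + H\right) - 3 = -3 + 2 H \left(10 + H\right)$)
$j{\left(-182 \right)} + F{\left(15^{2},t{\left(-9 \right)} \right)} = \left(-3 + 2 \left(-182\right)^{2} + 20 \left(-182\right)\right) - 76 = \left(-3 + 2 \cdot 33124 - 3640\right) - 76 = \left(-3 + 66248 - 3640\right) - 76 = 62605 - 76 = 62529$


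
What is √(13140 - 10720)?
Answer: 22*√5 ≈ 49.193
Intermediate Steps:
√(13140 - 10720) = √2420 = 22*√5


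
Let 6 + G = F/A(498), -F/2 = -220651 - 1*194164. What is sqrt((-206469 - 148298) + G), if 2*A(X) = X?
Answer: I*sqrt(21789702903)/249 ≈ 592.82*I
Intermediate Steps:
A(X) = X/2
F = 829630 (F = -2*(-220651 - 1*194164) = -2*(-220651 - 194164) = -2*(-414815) = 829630)
G = 828136/249 (G = -6 + 829630/(((1/2)*498)) = -6 + 829630/249 = 828136/249 ≈ 3325.8)
sqrt((-206469 - 148298) + G) = sqrt((-206469 - 148298) + 828136/249) = sqrt(-354767 + 828136/249) = sqrt(-87508847/249) = I*sqrt(21789702903)/249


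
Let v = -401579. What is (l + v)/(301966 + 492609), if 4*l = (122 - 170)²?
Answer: -401003/794575 ≈ -0.50468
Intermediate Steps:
l = 576 (l = (122 - 170)²/4 = (¼)*(-48)² = (¼)*2304 = 576)
(l + v)/(301966 + 492609) = (576 - 401579)/(301966 + 492609) = -401003/794575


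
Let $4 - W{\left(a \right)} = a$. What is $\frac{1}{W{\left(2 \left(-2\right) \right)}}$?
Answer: $\frac{1}{8} \approx 0.125$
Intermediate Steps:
$W{\left(a \right)} = 4 - a$
$\frac{1}{W{\left(2 \left(-2\right) \right)}} = \frac{1}{4 - 2 \left(-2\right)} = \frac{1}{4 - -4} = \frac{1}{4 + 4} = \frac{1}{8}$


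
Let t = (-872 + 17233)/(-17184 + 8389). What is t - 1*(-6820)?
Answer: 59965539/8795 ≈ 6818.1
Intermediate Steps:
t = -16361/8795 (t = 16361/(-8795) = 16361*(-1/8795) = -16361/8795 ≈ -1.8603)
t - 1*(-6820) = -16361/8795 - 1*(-6820) = -16361/8795 + 6820 = 59965539/8795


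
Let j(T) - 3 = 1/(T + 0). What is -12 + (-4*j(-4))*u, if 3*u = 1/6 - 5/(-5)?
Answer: -293/18 ≈ -16.278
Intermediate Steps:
j(T) = 3 + 1/T (j(T) = 3 + 1/(T + 0) = 3 + 1/T)
u = 7/18 (u = (1/6 - 5/(-5))/3 = (1*(⅙) - 5*(-⅕))/3 = (⅙ + 1)/3 = (⅓)*(7/6) = 7/18 ≈ 0.38889)
-12 + (-4*j(-4))*u = -12 - 4*(3 + 1/(-4))*(7/18) = -12 - 4*(3 - ¼)*(7/18) = -12 - 4*11/4*(7/18) = -12 - 11*7/18 = -12 - 77/18 = -293/18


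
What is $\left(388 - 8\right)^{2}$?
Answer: $144400$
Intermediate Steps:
$\left(388 - 8\right)^{2} = 380^{2} = 144400$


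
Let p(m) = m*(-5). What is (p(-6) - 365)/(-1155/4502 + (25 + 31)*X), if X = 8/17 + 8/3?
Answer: -15383334/8055803 ≈ -1.9096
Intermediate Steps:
X = 160/51 (X = 8*(1/17) + 8*(⅓) = 8/17 + 8/3 = 160/51 ≈ 3.1373)
p(m) = -5*m
(p(-6) - 365)/(-1155/4502 + (25 + 31)*X) = (-5*(-6) - 365)/(-1155/4502 + (25 + 31)*(160/51)) = (30 - 365)/(-1155*1/4502 + 56*(160/51)) = -335/(-1155/4502 + 8960/51) = -335/40279015/229602 = -335*229602/40279015 = -15383334/8055803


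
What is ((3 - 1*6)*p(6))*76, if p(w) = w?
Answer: -1368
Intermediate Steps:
((3 - 1*6)*p(6))*76 = ((3 - 1*6)*6)*76 = ((3 - 6)*6)*76 = -3*6*76 = -18*76 = -1368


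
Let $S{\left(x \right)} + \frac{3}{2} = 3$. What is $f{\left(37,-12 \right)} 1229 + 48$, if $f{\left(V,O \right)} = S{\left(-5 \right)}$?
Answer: $\frac{3783}{2} \approx 1891.5$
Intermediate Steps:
$S{\left(x \right)} = \frac{3}{2}$ ($S{\left(x \right)} = - \frac{3}{2} + 3 = \frac{3}{2}$)
$f{\left(V,O \right)} = \frac{3}{2}$
$f{\left(37,-12 \right)} 1229 + 48 = \frac{3}{2} \cdot 1229 + 48 = \frac{3687}{2} + 48 = \frac{3783}{2}$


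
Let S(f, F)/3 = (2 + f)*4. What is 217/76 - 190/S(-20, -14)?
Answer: 1916/513 ≈ 3.7349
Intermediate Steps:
S(f, F) = 24 + 12*f (S(f, F) = 3*((2 + f)*4) = 3*(8 + 4*f) = 24 + 12*f)
217/76 - 190/S(-20, -14) = 217/76 - 190/(24 + 12*(-20)) = 217*(1/76) - 190/(24 - 240) = 217/76 - 190/(-216) = 217/76 - 190*(-1/216) = 217/76 + 95/108 = 1916/513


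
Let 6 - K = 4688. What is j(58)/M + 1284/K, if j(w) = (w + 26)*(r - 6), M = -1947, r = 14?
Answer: -941042/1519309 ≈ -0.61939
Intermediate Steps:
K = -4682 (K = 6 - 1*4688 = 6 - 4688 = -4682)
j(w) = 208 + 8*w (j(w) = (w + 26)*(14 - 6) = (26 + w)*8 = 208 + 8*w)
j(58)/M + 1284/K = (208 + 8*58)/(-1947) + 1284/(-4682) = (208 + 464)*(-1/1947) + 1284*(-1/4682) = 672*(-1/1947) - 642/2341 = -224/649 - 642/2341 = -941042/1519309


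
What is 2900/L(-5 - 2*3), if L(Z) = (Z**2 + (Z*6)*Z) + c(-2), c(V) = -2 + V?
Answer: 2900/843 ≈ 3.4401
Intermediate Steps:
L(Z) = -4 + 7*Z**2 (L(Z) = (Z**2 + (Z*6)*Z) + (-2 - 2) = (Z**2 + (6*Z)*Z) - 4 = (Z**2 + 6*Z**2) - 4 = 7*Z**2 - 4 = -4 + 7*Z**2)
2900/L(-5 - 2*3) = 2900/(-4 + 7*(-5 - 2*3)**2) = 2900/(-4 + 7*(-5 - 6)**2) = 2900/(-4 + 7*(-11)**2) = 2900/(-4 + 7*121) = 2900/(-4 + 847) = 2900/843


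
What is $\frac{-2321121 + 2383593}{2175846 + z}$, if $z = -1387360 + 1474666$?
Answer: $\frac{2603}{94298} \approx 0.027604$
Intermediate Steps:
$z = 87306$
$\frac{-2321121 + 2383593}{2175846 + z} = \frac{-2321121 + 2383593}{2175846 + 87306} = \frac{62472}{2263152} = 62472 \cdot \frac{1}{2263152} = \frac{2603}{94298}$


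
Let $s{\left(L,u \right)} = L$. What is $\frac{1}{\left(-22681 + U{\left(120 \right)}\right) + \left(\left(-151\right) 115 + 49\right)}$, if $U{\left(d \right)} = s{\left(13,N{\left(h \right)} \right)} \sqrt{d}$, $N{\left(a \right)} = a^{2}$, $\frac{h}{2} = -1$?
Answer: $- \frac{39997}{1599739729} - \frac{26 \sqrt{30}}{1599739729} \approx -2.5091 \cdot 10^{-5}$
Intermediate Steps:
$h = -2$ ($h = 2 \left(-1\right) = -2$)
$U{\left(d \right)} = 13 \sqrt{d}$
$\frac{1}{\left(-22681 + U{\left(120 \right)}\right) + \left(\left(-151\right) 115 + 49\right)} = \frac{1}{\left(-22681 + 13 \sqrt{120}\right) + \left(\left(-151\right) 115 + 49\right)} = \frac{1}{\left(-22681 + 13 \cdot 2 \sqrt{30}\right) + \left(-17365 + 49\right)} = \frac{1}{\left(-22681 + 26 \sqrt{30}\right) - 17316} = \frac{1}{-39997 + 26 \sqrt{30}}$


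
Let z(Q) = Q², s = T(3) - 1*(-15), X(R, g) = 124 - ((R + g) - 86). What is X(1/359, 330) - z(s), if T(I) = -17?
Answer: -44517/359 ≈ -124.00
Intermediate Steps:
X(R, g) = 210 - R - g (X(R, g) = 124 - (-86 + R + g) = 124 + (86 - R - g) = 210 - R - g)
s = -2 (s = -17 - 1*(-15) = -17 + 15 = -2)
X(1/359, 330) - z(s) = (210 - 1/359 - 1*330) - 1*(-2)² = (210 - 1*1/359 - 330) - 1*4 = (210 - 1/359 - 330) - 4 = -43081/359 - 4 = -44517/359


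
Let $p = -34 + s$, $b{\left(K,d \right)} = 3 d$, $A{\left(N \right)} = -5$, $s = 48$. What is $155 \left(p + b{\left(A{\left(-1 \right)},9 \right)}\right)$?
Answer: $6355$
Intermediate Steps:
$p = 14$ ($p = -34 + 48 = 14$)
$155 \left(p + b{\left(A{\left(-1 \right)},9 \right)}\right) = 155 \left(14 + 3 \cdot 9\right) = 155 \left(14 + 27\right) = 155 \cdot 41 = 6355$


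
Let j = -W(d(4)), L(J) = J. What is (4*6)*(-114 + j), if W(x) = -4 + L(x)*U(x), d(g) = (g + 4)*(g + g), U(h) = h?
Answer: -100944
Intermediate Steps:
d(g) = 2*g*(4 + g) (d(g) = (4 + g)*(2*g) = 2*g*(4 + g))
W(x) = -4 + x² (W(x) = -4 + x*x = -4 + x²)
j = -4092 (j = -(-4 + (2*4*(4 + 4))²) = -(-4 + (2*4*8)²) = -(-4 + 64²) = -(-4 + 4096) = -1*4092 = -4092)
(4*6)*(-114 + j) = (4*6)*(-114 - 4092) = 24*(-4206) = -100944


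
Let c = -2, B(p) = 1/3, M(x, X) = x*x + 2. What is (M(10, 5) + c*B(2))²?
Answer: 92416/9 ≈ 10268.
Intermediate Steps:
M(x, X) = 2 + x² (M(x, X) = x² + 2 = 2 + x²)
B(p) = ⅓
(M(10, 5) + c*B(2))² = ((2 + 10²) - 2*⅓)² = ((2 + 100) - ⅔)² = (102 - ⅔)² = (304/3)² = 92416/9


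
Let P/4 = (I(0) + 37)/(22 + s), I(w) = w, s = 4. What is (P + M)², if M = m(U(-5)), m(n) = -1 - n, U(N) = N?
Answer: 15876/169 ≈ 93.941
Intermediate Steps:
M = 4 (M = -1 - 1*(-5) = -1 + 5 = 4)
P = 74/13 (P = 4*((0 + 37)/(22 + 4)) = 4*(37/26) = 74/13 ≈ 5.6923)
(P + M)² = (74/13 + 4)² = (126/13)² = 15876/169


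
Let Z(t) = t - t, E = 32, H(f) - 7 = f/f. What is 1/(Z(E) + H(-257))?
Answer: 1/8 ≈ 0.12500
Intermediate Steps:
H(f) = 8 (H(f) = 7 + f/f = 7 + 1 = 8)
Z(t) = 0
1/(Z(E) + H(-257)) = 1/(0 + 8) = 1/8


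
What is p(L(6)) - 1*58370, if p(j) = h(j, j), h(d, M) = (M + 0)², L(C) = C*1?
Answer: -58334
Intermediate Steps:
L(C) = C
h(d, M) = M²
p(j) = j²
p(L(6)) - 1*58370 = 6² - 1*58370 = 36 - 58370 = -58334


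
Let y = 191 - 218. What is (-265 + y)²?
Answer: 85264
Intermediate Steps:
y = -27
(-265 + y)² = (-265 - 27)² = (-292)² = 85264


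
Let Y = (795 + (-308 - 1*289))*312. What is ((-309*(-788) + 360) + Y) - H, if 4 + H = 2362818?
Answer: -2057186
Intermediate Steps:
H = 2362814 (H = -4 + 2362818 = 2362814)
Y = 61776 (Y = (795 + (-308 - 289))*312 = (795 - 597)*312 = 198*312 = 61776)
((-309*(-788) + 360) + Y) - H = ((-309*(-788) + 360) + 61776) - 1*2362814 = ((243492 + 360) + 61776) - 2362814 = (243852 + 61776) - 2362814 = 305628 - 2362814 = -2057186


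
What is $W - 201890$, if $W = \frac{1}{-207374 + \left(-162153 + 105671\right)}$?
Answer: $- \frac{53269887841}{263856} \approx -2.0189 \cdot 10^{5}$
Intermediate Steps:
$W = - \frac{1}{263856}$ ($W = \frac{1}{-207374 - 56482} = \frac{1}{-263856} = - \frac{1}{263856} \approx -3.7899 \cdot 10^{-6}$)
$W - 201890 = - \frac{1}{263856} - 201890 = - \frac{53269887841}{263856}$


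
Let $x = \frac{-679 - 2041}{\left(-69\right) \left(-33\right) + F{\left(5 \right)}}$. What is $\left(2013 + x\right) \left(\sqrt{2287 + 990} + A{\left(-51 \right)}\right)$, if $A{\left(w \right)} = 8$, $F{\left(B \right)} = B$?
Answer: $\frac{18363784}{1141} + \frac{2295473 \sqrt{3277}}{1141} \approx 1.3126 \cdot 10^{5}$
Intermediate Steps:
$x = - \frac{1360}{1141}$ ($x = \frac{-679 - 2041}{\left(-69\right) \left(-33\right) + 5} = - \frac{2720}{2277 + 5} = - \frac{2720}{2282} = \left(-2720\right) \frac{1}{2282} = - \frac{1360}{1141} \approx -1.1919$)
$\left(2013 + x\right) \left(\sqrt{2287 + 990} + A{\left(-51 \right)}\right) = \left(2013 - \frac{1360}{1141}\right) \left(\sqrt{2287 + 990} + 8\right) = \frac{2295473 \left(\sqrt{3277} + 8\right)}{1141} = \frac{2295473 \left(8 + \sqrt{3277}\right)}{1141} = \frac{18363784}{1141} + \frac{2295473 \sqrt{3277}}{1141}$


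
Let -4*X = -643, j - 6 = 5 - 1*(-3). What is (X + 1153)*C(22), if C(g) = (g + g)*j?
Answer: 809270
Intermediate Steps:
j = 14 (j = 6 + (5 - 1*(-3)) = 6 + (5 + 3) = 6 + 8 = 14)
X = 643/4 (X = -1/4*(-643) = 643/4 ≈ 160.75)
C(g) = 28*g (C(g) = (g + g)*14 = (2*g)*14 = 28*g)
(X + 1153)*C(22) = (643/4 + 1153)*(28*22) = (5255/4)*616 = 809270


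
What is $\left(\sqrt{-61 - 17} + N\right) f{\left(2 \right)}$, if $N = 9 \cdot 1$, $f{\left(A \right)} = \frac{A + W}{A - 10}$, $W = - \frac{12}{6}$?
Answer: $0$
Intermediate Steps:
$W = -2$ ($W = \left(-12\right) \frac{1}{6} = -2$)
$f{\left(A \right)} = \frac{-2 + A}{-10 + A}$ ($f{\left(A \right)} = \frac{A - 2}{A - 10} = \frac{-2 + A}{-10 + A}$)
$N = 9$
$\left(\sqrt{-61 - 17} + N\right) f{\left(2 \right)} = \left(\sqrt{-61 - 17} + 9\right) \frac{-2 + 2}{-10 + 2} = \left(\sqrt{-78} + 9\right) \frac{1}{-8} \cdot 0 = \left(i \sqrt{78} + 9\right) \left(\left(- \frac{1}{8}\right) 0\right) = \left(9 + i \sqrt{78}\right) 0 = 0$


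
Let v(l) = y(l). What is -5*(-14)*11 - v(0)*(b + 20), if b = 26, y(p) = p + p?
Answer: 770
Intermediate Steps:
y(p) = 2*p
v(l) = 2*l
-5*(-14)*11 - v(0)*(b + 20) = -5*(-14)*11 - 2*0*(26 + 20) = 70*11 - 0*46 = 770 - 1*0 = 770 + 0 = 770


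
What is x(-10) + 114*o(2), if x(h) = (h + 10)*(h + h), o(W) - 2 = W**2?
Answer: 684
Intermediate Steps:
o(W) = 2 + W**2
x(h) = 2*h*(10 + h) (x(h) = (10 + h)*(2*h) = 2*h*(10 + h))
x(-10) + 114*o(2) = 2*(-10)*(10 - 10) + 114*(2 + 2**2) = 2*(-10)*0 + 114*(2 + 4) = 0 + 114*6 = 0 + 684 = 684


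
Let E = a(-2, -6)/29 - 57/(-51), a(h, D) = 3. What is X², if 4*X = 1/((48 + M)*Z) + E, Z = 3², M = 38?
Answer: 217567206481/2329677163584 ≈ 0.093389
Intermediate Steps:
Z = 9
E = 602/493 (E = 3/29 - 57/(-51) = 3*(1/29) - 57*(-1/51) = 3/29 + 19/17 = 602/493 ≈ 1.2211)
X = 466441/1526328 (X = (1/((48 + 38)*9) + 602/493)/4 = ((⅑)/86 + 602/493)/4 = ((1/86)*(⅑) + 602/493)/4 = (1/774 + 602/493)/4 = (¼)*(466441/381582) = 466441/1526328 ≈ 0.30560)
X² = (466441/1526328)² = 217567206481/2329677163584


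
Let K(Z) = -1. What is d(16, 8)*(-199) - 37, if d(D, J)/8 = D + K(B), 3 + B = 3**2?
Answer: -23917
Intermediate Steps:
B = 6 (B = -3 + 3**2 = -3 + 9 = 6)
d(D, J) = -8 + 8*D (d(D, J) = 8*(D - 1) = 8*(-1 + D) = -8 + 8*D)
d(16, 8)*(-199) - 37 = (-8 + 8*16)*(-199) - 37 = (-8 + 128)*(-199) - 37 = 120*(-199) - 37 = -23880 - 37 = -23917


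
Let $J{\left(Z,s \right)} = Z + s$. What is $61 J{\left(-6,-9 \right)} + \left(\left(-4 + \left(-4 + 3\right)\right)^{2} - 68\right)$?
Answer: $-958$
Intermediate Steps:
$61 J{\left(-6,-9 \right)} + \left(\left(-4 + \left(-4 + 3\right)\right)^{2} - 68\right) = 61 \left(-6 - 9\right) + \left(\left(-4 + \left(-4 + 3\right)\right)^{2} - 68\right) = 61 \left(-15\right) - \left(68 - \left(-4 - 1\right)^{2}\right) = -915 - \left(68 - \left(-5\right)^{2}\right) = -915 + \left(25 - 68\right) = -915 - 43 = -958$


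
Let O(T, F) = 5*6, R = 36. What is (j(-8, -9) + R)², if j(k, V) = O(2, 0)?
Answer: 4356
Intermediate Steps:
O(T, F) = 30
j(k, V) = 30
(j(-8, -9) + R)² = (30 + 36)² = 66² = 4356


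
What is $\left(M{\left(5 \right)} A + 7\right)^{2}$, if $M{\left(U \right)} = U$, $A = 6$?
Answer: $1369$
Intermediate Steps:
$\left(M{\left(5 \right)} A + 7\right)^{2} = \left(5 \cdot 6 + 7\right)^{2} = \left(30 + 7\right)^{2} = 37^{2} = 1369$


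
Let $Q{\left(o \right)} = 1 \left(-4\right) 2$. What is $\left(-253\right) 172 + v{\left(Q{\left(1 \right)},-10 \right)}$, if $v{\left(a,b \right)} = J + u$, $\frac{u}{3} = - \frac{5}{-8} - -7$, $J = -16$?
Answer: $- \frac{348073}{8} \approx -43509.0$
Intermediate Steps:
$u = \frac{183}{8}$ ($u = 3 \left(- \frac{5}{-8} - -7\right) = 3 \left(\left(-5\right) \left(- \frac{1}{8}\right) + 7\right) = 3 \left(\frac{5}{8} + 7\right) = 3 \cdot \frac{61}{8} = \frac{183}{8} \approx 22.875$)
$Q{\left(o \right)} = -8$ ($Q{\left(o \right)} = \left(-4\right) 2 = -8$)
$v{\left(a,b \right)} = \frac{55}{8}$ ($v{\left(a,b \right)} = -16 + \frac{183}{8} = \frac{55}{8}$)
$\left(-253\right) 172 + v{\left(Q{\left(1 \right)},-10 \right)} = \left(-253\right) 172 + \frac{55}{8} = -43516 + \frac{55}{8} = - \frac{348073}{8}$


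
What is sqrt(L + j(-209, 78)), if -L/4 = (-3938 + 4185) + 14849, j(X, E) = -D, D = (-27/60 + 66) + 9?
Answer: I*sqrt(6045855)/10 ≈ 245.88*I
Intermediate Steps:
D = 1491/20 (D = (-27*1/60 + 66) + 9 = (-9/20 + 66) + 9 = 1311/20 + 9 = 1491/20 ≈ 74.550)
j(X, E) = -1491/20 (j(X, E) = -1*1491/20 = -1491/20)
L = -60384 (L = -4*((-3938 + 4185) + 14849) = -4*(247 + 14849) = -4*15096 = -60384)
sqrt(L + j(-209, 78)) = sqrt(-60384 - 1491/20) = sqrt(-1209171/20) = I*sqrt(6045855)/10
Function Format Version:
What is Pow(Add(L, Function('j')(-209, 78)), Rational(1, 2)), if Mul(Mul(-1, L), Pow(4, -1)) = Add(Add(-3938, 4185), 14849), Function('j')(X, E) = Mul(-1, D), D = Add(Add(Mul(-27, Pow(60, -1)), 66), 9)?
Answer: Mul(Rational(1, 10), I, Pow(6045855, Rational(1, 2))) ≈ Mul(245.88, I)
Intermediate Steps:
D = Rational(1491, 20) (D = Add(Add(Mul(-27, Rational(1, 60)), 66), 9) = Add(Add(Rational(-9, 20), 66), 9) = Add(Rational(1311, 20), 9) = Rational(1491, 20) ≈ 74.550)
Function('j')(X, E) = Rational(-1491, 20) (Function('j')(X, E) = Mul(-1, Rational(1491, 20)) = Rational(-1491, 20))
L = -60384 (L = Mul(-4, Add(Add(-3938, 4185), 14849)) = Mul(-4, Add(247, 14849)) = Mul(-4, 15096) = -60384)
Pow(Add(L, Function('j')(-209, 78)), Rational(1, 2)) = Pow(Add(-60384, Rational(-1491, 20)), Rational(1, 2)) = Pow(Rational(-1209171, 20), Rational(1, 2)) = Mul(Rational(1, 10), I, Pow(6045855, Rational(1, 2)))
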